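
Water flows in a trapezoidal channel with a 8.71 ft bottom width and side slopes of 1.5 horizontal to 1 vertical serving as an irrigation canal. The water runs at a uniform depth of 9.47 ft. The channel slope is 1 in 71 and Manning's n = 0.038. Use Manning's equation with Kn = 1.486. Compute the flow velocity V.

With bottom width b = 8.71 ft and side slope z = 1.5: A = (b + zy)y = (8.71 + 1.5×9.47)×9.47 = 217 ft²; P = b + 2y√(1+z²) = 8.71 + 2×9.47×1.803 = 42.85 ft.
Hydraulic radius R = A/P = 217/42.85 = 5.064 ft.
From Manning's equation, V = (1.486/n) R^(2/3) S^(1/2) = (1.486/0.038) × 5.064^(2/3) × 0.01408^(1/2) = 13.7 ft/s.

V = 13.7 ft/s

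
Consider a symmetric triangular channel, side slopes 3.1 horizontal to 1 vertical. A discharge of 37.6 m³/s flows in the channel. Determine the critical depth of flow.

At critical depth, Q² T / (g A³) = 1, i.e. A³/T = Q²/g = 37.6²/9.81 = 144.1.
Trying y = 2.32 m: A³/T = 322.9 — high.
Trying y = 1.64 m: A³/T = 57 — low.
Trying y = 1.97 m: A³/T = 142.6 — ≈ 144.1.

y_c = 1.97 m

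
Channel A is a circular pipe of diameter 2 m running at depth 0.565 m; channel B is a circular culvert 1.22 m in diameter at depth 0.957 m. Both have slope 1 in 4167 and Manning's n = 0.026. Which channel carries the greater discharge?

channel B

Channel A: For a circular section of diameter D = 2 m at depth y = 0.565 m, the central angle is θ = 2 arccos(1 − 2y/D) = 2.242 rad. Then A = (D²/8)(θ − sin θ) = 0.7291 m² and P = Dθ/2 = 2.242 m. Hydraulic radius R = A/P = 0.7291/2.242 = 0.3253 m. Q_A = (1/0.026)·0.7291·0.3253^(2/3)·√0.00024 = 0.2054 m³/s.
Channel B: For a circular section of diameter D = 1.22 m at depth y = 0.957 m, the central angle is θ = 2 arccos(1 − 2y/D) = 4.352 rad. Then A = (D²/8)(θ − sin θ) = 0.9837 m² and P = Dθ/2 = 2.655 m. Hydraulic radius R = A/P = 0.9837/2.655 = 0.3706 m. Q_B = (1/0.026)·0.9837·0.3706^(2/3)·√0.00024 = 0.3024 m³/s.
Q_A = 0.2054 m³/s vs Q_B = 0.3024 m³/s, so channel B carries more.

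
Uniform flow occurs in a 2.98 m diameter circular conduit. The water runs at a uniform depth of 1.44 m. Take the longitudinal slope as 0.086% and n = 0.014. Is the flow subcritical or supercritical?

For a circular section of diameter D = 2.98 m at depth y = 1.44 m, the central angle is θ = 2 arccos(1 − 2y/D) = 3.074 rad. Then A = (D²/8)(θ − sin θ) = 3.338 m² and P = Dθ/2 = 4.581 m.
Hydraulic radius R = A/P = 3.338/4.581 = 0.7287 m.
V = (1/n) R^(2/3) √S = (1/0.014) × 0.7287^(2/3) × √0.00086 = 1.696 m/s. Hydraulic depth D_h = A/T = 3.338/2.978 = 1.121 m.
Froude number Fr = V/√(g·D_h) = 1.696/√(9.81×1.121) = 0.512, which is less than 1, so the flow is subcritical.

subcritical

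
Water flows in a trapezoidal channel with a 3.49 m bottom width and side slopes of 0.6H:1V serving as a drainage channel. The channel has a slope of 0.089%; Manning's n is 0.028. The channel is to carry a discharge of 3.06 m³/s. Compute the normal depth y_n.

y_n = 0.931 m

Manning's equation rearranged: A R^(2/3) = nQ / (1·√S) = 0.028 × 3.06 / (√0.00089) = 2.872.
Trying y = 0.803 m: A R^(2/3) = 2.255 — short.
Trying y = 1.18 m: A R^(2/3) = 4.246 — over.
Trying y = 0.931 m: A R^(2/3) = 2.874 — ≈ 2.872.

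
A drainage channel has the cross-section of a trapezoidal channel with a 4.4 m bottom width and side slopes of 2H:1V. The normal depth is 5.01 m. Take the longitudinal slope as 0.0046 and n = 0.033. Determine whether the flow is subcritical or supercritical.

With bottom width b = 4.4 m and side slope z = 2: A = (b + zy)y = (4.4 + 2×5.01)×5.01 = 72.24 m²; P = b + 2y√(1+z²) = 4.4 + 2×5.01×2.236 = 26.81 m.
Hydraulic radius R = A/P = 72.24/26.81 = 2.695 m.
V = (1/n) R^(2/3) √S = (1/0.033) × 2.695^(2/3) × √0.0046 = 3.98 m/s. Hydraulic depth D_h = A/T = 72.24/24.44 = 2.956 m.
Froude number Fr = V/√(g·D_h) = 3.98/√(9.81×2.956) = 0.739, which is less than 1, so the flow is subcritical.

subcritical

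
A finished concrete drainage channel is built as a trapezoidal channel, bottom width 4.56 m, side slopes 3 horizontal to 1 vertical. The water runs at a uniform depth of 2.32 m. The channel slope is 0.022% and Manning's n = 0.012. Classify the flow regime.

With bottom width b = 4.56 m and side slope z = 3: A = (b + zy)y = (4.56 + 3×2.32)×2.32 = 26.73 m²; P = b + 2y√(1+z²) = 4.56 + 2×2.32×3.162 = 19.23 m.
Hydraulic radius R = A/P = 26.73/19.23 = 1.39 m.
V = (1/n) R^(2/3) √S = (1/0.012) × 1.39^(2/3) × √0.00022 = 1.539 m/s. Hydraulic depth D_h = A/T = 26.73/18.48 = 1.446 m.
Froude number Fr = V/√(g·D_h) = 1.539/√(9.81×1.446) = 0.409, which is less than 1, so the flow is subcritical.

subcritical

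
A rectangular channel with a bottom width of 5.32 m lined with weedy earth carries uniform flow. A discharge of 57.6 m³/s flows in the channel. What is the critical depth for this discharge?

For a rectangular channel, critical depth y_c = (q²/g)^(1/3) where q = Q/b = 57.6/5.32 = 10.83 m²/s.
So y_c = (10.83²/9.81)^(1/3) = 2.29 m.

y_c = 2.29 m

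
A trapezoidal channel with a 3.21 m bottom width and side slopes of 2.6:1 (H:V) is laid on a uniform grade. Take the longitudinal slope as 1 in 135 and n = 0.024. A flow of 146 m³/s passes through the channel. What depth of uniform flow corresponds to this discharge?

y_n = 2.84 m

Manning's equation rearranged: A R^(2/3) = nQ / (1·√S) = 0.024 × 146 / (√0.007407) = 40.71.
Trying y = 2.5 m: A R^(2/3) = 30.62 — low.
Trying y = 3.41 m: A R^(2/3) = 62.15 — high.
Trying y = 2.84 m: A R^(2/3) = 40.83 — ≈ 40.71.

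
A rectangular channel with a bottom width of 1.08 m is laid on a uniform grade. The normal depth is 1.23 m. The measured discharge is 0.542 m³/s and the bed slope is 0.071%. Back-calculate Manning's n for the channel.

n = 0.034

Flow area A = b·y = 1.08 × 1.23 = 1.328 m². Wetted perimeter P = b + 2y = 1.08 + 2×1.23 = 3.54 m.
Hydraulic radius R = A/P = 1.328/3.54 = 0.3753 m.
Rearranging Manning's equation: n = (1/Q) A R^(2/3) S^(1/2) = (1/0.542) × 1.328 × 0.3753^(2/3) × √0.00071 = 0.034.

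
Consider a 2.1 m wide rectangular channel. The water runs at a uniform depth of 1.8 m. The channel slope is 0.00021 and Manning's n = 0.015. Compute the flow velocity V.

V = 0.735 m/s

Flow area A = b·y = 2.1 × 1.8 = 3.78 m². Wetted perimeter P = b + 2y = 2.1 + 2×1.8 = 5.7 m.
Hydraulic radius R = A/P = 3.78/5.7 = 0.6632 m.
From Manning's equation, V = (1/n) R^(2/3) S^(1/2) = (1/0.015) × 0.6632^(2/3) × 0.00021^(1/2) = 0.735 m/s.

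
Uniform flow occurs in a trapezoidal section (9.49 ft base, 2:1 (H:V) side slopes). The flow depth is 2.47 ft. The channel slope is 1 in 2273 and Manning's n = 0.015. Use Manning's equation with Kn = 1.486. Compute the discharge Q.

Q = 107 ft³/s

With bottom width b = 9.49 ft and side slope z = 2: A = (b + zy)y = (9.49 + 2×2.47)×2.47 = 35.64 ft²; P = b + 2y√(1+z²) = 9.49 + 2×2.47×2.236 = 20.54 ft.
Hydraulic radius R = A/P = 35.64/20.54 = 1.736 ft.
Manning's equation: Q = (1.486/n) A R^(2/3) S^(1/2) = (1.486/0.015) × 35.64 × 1.736^(2/3) × 0.0004399^(1/2) = 107 ft³/s.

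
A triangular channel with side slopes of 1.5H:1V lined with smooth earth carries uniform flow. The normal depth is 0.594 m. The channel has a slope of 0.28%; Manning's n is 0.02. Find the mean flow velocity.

V = 1.04 m/s

For a triangular section with side slope z = 1.5: A = zy² = 1.5×0.594² = 0.5293 m²; P = 2y√(1+z²) = 2×0.594×1.803 = 2.142 m.
Hydraulic radius R = A/P = 0.5293/2.142 = 0.2471 m.
From Manning's equation, V = (1/n) R^(2/3) S^(1/2) = (1/0.02) × 0.2471^(2/3) × 0.0028^(1/2) = 1.04 m/s.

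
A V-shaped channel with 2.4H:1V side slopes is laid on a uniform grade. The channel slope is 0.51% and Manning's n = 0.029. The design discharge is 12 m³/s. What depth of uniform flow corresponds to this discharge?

y_n = 1.58 m

Manning's equation rearranged: A R^(2/3) = nQ / (1·√S) = 0.029 × 12 / (√0.0051) = 4.873.
Try y = 1.19 m: A R^(2/3) = 2.279 — low.
Try y = 1.58 m: A R^(2/3) = 4.854 — close enough.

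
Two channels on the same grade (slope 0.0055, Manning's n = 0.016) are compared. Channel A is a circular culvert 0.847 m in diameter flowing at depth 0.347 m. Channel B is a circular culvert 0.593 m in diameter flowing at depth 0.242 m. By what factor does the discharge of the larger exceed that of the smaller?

Channel A: For a circular section of diameter D = 0.847 m at depth y = 0.347 m, the central angle is θ = 2 arccos(1 − 2y/D) = 2.778 rad. Then A = (D²/8)(θ − sin θ) = 0.2173 m² and P = Dθ/2 = 1.177 m. Hydraulic radius R = A/P = 0.2173/1.177 = 0.1847 m. Q_A = (1/0.016)·0.2173·0.1847^(2/3)·√0.0055 = 0.3266 m³/s.
Channel B: For a circular section of diameter D = 0.593 m at depth y = 0.242 m, the central angle is θ = 2 arccos(1 − 2y/D) = 2.772 rad. Then A = (D²/8)(θ − sin θ) = 0.106 m² and P = Dθ/2 = 0.8219 m. Hydraulic radius R = A/P = 0.106/0.8219 = 0.1289 m. Q_B = (1/0.016)·0.106·0.1289^(2/3)·√0.0055 = 0.1253 m³/s.
The larger discharge is 0.3266 m³/s and the smaller is 0.1253 m³/s; the ratio is 2.61.

2.61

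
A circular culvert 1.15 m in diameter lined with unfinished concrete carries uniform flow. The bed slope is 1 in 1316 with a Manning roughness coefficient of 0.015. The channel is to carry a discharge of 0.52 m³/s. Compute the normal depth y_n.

Manning's equation rearranged: A R^(2/3) = nQ / (1·√S) = 0.015 × 0.52 / (√0.0007599) = 0.283.
At y = 0.768 m: A R^(2/3) = 0.3555 — high.
At y = 0.54 m: A R^(2/3) = 0.2031 — low.
At y = 0.659 m: A R^(2/3) = 0.283 — close enough.

y_n = 0.659 m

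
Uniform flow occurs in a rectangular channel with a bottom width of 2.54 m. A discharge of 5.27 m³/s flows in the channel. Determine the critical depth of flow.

y_c = 0.76 m

For a rectangular channel, critical depth y_c = (q²/g)^(1/3) where q = Q/b = 5.27/2.54 = 2.075 m²/s.
So y_c = (2.075²/9.81)^(1/3) = 0.76 m.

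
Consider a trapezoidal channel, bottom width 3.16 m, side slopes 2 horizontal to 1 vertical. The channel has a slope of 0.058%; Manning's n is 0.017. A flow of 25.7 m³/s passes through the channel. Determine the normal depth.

y_n = 2.12 m

Manning's equation rearranged: A R^(2/3) = nQ / (1·√S) = 0.017 × 25.7 / (√0.00058) = 18.14.
Try y = 1.48 m: A R^(2/3) = 8.607 — too small.
Try y = 2.12 m: A R^(2/3) = 18.12 — ≈ 18.14.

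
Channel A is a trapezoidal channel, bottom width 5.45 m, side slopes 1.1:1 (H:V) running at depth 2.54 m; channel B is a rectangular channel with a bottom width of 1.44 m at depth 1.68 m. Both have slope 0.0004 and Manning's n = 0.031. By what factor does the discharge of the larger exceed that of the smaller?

Channel A: With bottom width b = 5.45 m and side slope z = 1.1: A = (b + zy)y = (5.45 + 1.1×2.54)×2.54 = 20.94 m²; P = b + 2y√(1+z²) = 5.45 + 2×2.54×1.487 = 13 m. Hydraulic radius R = A/P = 20.94/13 = 1.611 m. Q_A = (1/0.031)·20.94·1.611^(2/3)·√0.0004 = 18.56 m³/s.
Channel B: Flow area A = b·y = 1.44 × 1.68 = 2.419 m². Wetted perimeter P = b + 2y = 1.44 + 2×1.68 = 4.8 m. Hydraulic radius R = A/P = 2.419/4.8 = 0.504 m. Q_B = (1/0.031)·2.419·0.504^(2/3)·√0.0004 = 0.9885 m³/s.
The larger discharge is 18.56 m³/s and the smaller is 0.9885 m³/s; the ratio is 18.8.

18.8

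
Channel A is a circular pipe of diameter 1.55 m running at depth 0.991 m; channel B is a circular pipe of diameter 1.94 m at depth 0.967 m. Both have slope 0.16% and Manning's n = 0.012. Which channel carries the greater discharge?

Channel A: For a circular section of diameter D = 1.55 m at depth y = 0.991 m, the central angle is θ = 2 arccos(1 − 2y/D) = 3.706 rad. Then A = (D²/8)(θ − sin θ) = 1.274 m² and P = Dθ/2 = 2.873 m. Hydraulic radius R = A/P = 1.274/2.873 = 0.4435 m. Q_A = (1/0.012)·1.274·0.4435^(2/3)·√0.0016 = 2.469 m³/s.
Channel B: For a circular section of diameter D = 1.94 m at depth y = 0.967 m, the central angle is θ = 2 arccos(1 − 2y/D) = 3.135 rad. Then A = (D²/8)(θ − sin θ) = 1.472 m² and P = Dθ/2 = 3.041 m. Hydraulic radius R = A/P = 1.472/3.041 = 0.484 m. Q_B = (1/0.012)·1.472·0.484^(2/3)·√0.0016 = 3.025 m³/s.
Q_A = 2.469 m³/s vs Q_B = 3.025 m³/s, so channel B carries more.

channel B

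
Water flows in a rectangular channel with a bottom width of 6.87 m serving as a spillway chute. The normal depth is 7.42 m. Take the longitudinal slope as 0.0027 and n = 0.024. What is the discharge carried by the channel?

Flow area A = b·y = 6.87 × 7.42 = 50.98 m². Wetted perimeter P = b + 2y = 6.87 + 2×7.42 = 21.71 m.
Hydraulic radius R = A/P = 50.98/21.71 = 2.348 m.
Manning's equation: Q = (1/n) A R^(2/3) S^(1/2) = (1/0.024) × 50.98 × 2.348^(2/3) × 0.0027^(1/2) = 195 m³/s.

Q = 195 m³/s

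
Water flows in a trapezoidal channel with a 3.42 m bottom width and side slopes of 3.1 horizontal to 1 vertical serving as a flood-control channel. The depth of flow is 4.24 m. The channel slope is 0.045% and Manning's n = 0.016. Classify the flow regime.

With bottom width b = 3.42 m and side slope z = 3.1: A = (b + zy)y = (3.42 + 3.1×4.24)×4.24 = 70.23 m²; P = b + 2y√(1+z²) = 3.42 + 2×4.24×3.257 = 31.04 m.
Hydraulic radius R = A/P = 70.23/31.04 = 2.262 m.
V = (1/n) R^(2/3) √S = (1/0.016) × 2.262^(2/3) × √0.00045 = 2.285 m/s. Hydraulic depth D_h = A/T = 70.23/29.71 = 2.364 m.
Froude number Fr = V/√(g·D_h) = 2.285/√(9.81×2.364) = 0.474, which is less than 1, so the flow is subcritical.

subcritical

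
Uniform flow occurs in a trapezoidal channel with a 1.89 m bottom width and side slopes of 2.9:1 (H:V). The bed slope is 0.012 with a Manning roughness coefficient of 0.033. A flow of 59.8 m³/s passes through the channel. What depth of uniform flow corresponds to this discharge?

y_n = 2.09 m

Manning's equation rearranged: A R^(2/3) = nQ / (1·√S) = 0.033 × 59.8 / (√0.012) = 18.01.
At y = 1.67 m: A R^(2/3) = 10.69 — short.
At y = 2.47 m: A R^(2/3) = 26.8 — over.
At y = 2.09 m: A R^(2/3) = 18.02 — ≈ 18.01.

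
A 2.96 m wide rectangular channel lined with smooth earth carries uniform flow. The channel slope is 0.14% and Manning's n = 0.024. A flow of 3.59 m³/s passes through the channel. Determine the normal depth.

y_n = 1.07 m

Manning's equation rearranged: A R^(2/3) = nQ / (1·√S) = 0.024 × 3.59 / (√0.0014) = 2.303.
At y = 1.33 m: A R^(2/3) = 3.105 — high.
At y = 0.928 m: A R^(2/3) = 1.889 — low.
At y = 1.07 m: A R^(2/3) = 2.305 — close enough.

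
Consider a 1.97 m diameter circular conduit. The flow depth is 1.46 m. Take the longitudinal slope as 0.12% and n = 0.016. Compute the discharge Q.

Q = 3.7 m³/s

For a circular section of diameter D = 1.97 m at depth y = 1.46 m, the central angle is θ = 2 arccos(1 − 2y/D) = 4.148 rad. Then A = (D²/8)(θ − sin θ) = 2.422 m² and P = Dθ/2 = 4.086 m.
Hydraulic radius R = A/P = 2.422/4.086 = 0.5928 m.
Manning's equation: Q = (1/n) A R^(2/3) S^(1/2) = (1/0.016) × 2.422 × 0.5928^(2/3) × 0.0012^(1/2) = 3.7 m³/s.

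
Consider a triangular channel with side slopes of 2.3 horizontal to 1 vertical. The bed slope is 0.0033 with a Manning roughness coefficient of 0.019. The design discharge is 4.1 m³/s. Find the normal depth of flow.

y_n = 0.997 m

Manning's equation rearranged: A R^(2/3) = nQ / (1·√S) = 0.019 × 4.1 / (√0.0033) = 1.356.
At y = 0.739 m: A R^(2/3) = 0.6105 — low.
At y = 1.1 m: A R^(2/3) = 1.763 — high.
At y = 0.997 m: A R^(2/3) = 1.357 — matches.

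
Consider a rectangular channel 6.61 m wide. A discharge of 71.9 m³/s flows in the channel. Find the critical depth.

y_c = 2.29 m

For a rectangular channel, critical depth y_c = (q²/g)^(1/3) where q = Q/b = 71.9/6.61 = 10.88 m²/s.
So y_c = (10.88²/9.81)^(1/3) = 2.29 m.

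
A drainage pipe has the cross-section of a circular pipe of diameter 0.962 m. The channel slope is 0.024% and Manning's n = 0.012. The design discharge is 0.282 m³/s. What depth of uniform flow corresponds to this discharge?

Manning's equation rearranged: A R^(2/3) = nQ / (1·√S) = 0.012 × 0.282 / (√0.00024) = 0.2184.
At y = 0.695 m: A R^(2/3) = 0.245 — too large.
At y = 0.569 m: A R^(2/3) = 0.1847 — too small.
At y = 0.637 m: A R^(2/3) = 0.2183 — ≈ 0.2184.

y_n = 0.637 m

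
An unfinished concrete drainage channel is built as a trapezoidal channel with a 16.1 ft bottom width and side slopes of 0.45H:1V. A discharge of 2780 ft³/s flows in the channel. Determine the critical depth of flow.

At critical depth, Q² T / (g A³) = 1, i.e. A³/T = Q²/g = 2780²/32.2 = 240000.
Try y = 10.9 ft: A³/T = 463200 — too large.
Try y = 6.3 ft: A³/T = 77980 — too small.
Try y = 8.93 ft: A³/T = 240200 — matches.

y_c = 8.93 ft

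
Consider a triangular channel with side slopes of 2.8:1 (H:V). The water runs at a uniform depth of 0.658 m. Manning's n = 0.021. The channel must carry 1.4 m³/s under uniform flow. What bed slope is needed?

S = 0.00281

For a triangular section with side slope z = 2.8: A = zy² = 2.8×0.658² = 1.212 m²; P = 2y√(1+z²) = 2×0.658×2.973 = 3.913 m.
Hydraulic radius R = A/P = 1.212/3.913 = 0.3098 m.
From Manning's equation, S = [nQ / (1 A R^(2/3))]² = [0.021 × 1.4 / (1 × 1.212 × 0.3098^(2/3))]² = 0.00281.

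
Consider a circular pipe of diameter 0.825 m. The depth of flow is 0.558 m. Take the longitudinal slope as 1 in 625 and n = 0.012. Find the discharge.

Q = 0.497 m³/s

For a circular section of diameter D = 0.825 m at depth y = 0.558 m, the central angle is θ = 2 arccos(1 − 2y/D) = 3.863 rad. Then A = (D²/8)(θ − sin θ) = 0.3848 m² and P = Dθ/2 = 1.593 m.
Hydraulic radius R = A/P = 0.3848/1.593 = 0.2415 m.
Manning's equation: Q = (1/n) A R^(2/3) S^(1/2) = (1/0.012) × 0.3848 × 0.2415^(2/3) × 0.0016^(1/2) = 0.497 m³/s.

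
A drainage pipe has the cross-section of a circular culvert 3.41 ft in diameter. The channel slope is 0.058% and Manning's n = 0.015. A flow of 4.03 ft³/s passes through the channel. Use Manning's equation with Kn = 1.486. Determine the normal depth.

Manning's equation rearranged: A R^(2/3) = nQ / (1.486·√S) = 0.015 × 4.03 / (1.486 × √0.00058) = 1.689.
At y = 0.815 ft: A R^(2/3) = 1.029 — low.
At y = 1.26 ft: A R^(2/3) = 2.39 — high.
At y = 1.05 ft: A R^(2/3) = 1.691 — close enough.

y_n = 1.05 ft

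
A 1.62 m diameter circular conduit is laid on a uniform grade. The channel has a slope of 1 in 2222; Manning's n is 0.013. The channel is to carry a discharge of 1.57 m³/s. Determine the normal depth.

Manning's equation rearranged: A R^(2/3) = nQ / (1·√S) = 0.013 × 1.57 / (√0.00045) = 0.9621.
At y = 1.38 m: A R^(2/3) = 1.165 — over.
At y = 1.03 m: A R^(2/3) = 0.8267 — short.
At y = 1.15 m: A R^(2/3) = 0.9619 — matches.

y_n = 1.15 m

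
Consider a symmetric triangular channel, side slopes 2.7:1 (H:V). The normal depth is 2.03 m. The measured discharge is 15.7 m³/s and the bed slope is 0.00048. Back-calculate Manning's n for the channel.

n = 0.015

For a triangular section with side slope z = 2.7: A = zy² = 2.7×2.03² = 11.13 m²; P = 2y√(1+z²) = 2×2.03×2.879 = 11.69 m.
Hydraulic radius R = A/P = 11.13/11.69 = 0.9518 m.
Rearranging Manning's equation: n = (1/Q) A R^(2/3) S^(1/2) = (1/15.7) × 11.13 × 0.9518^(2/3) × √0.00048 = 0.015.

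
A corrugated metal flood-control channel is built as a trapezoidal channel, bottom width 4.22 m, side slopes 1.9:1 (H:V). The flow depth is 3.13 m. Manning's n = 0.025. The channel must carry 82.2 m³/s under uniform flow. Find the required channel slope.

With bottom width b = 4.22 m and side slope z = 1.9: A = (b + zy)y = (4.22 + 1.9×3.13)×3.13 = 31.82 m²; P = b + 2y√(1+z²) = 4.22 + 2×3.13×2.147 = 17.66 m.
Hydraulic radius R = A/P = 31.82/17.66 = 1.802 m.
From Manning's equation, S = [nQ / (1 A R^(2/3))]² = [0.025 × 82.2 / (1 × 31.82 × 1.802^(2/3))]² = 0.0019.

S = 0.0019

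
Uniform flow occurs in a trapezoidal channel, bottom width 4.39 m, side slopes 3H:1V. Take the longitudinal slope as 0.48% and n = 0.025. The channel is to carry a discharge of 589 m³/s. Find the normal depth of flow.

y_n = 5.27 m

Manning's equation rearranged: A R^(2/3) = nQ / (1·√S) = 0.025 × 589 / (√0.0048) = 212.5.
Try y = 5.78 m: A R^(2/3) = 265.2 — too large.
Try y = 4.73 m: A R^(2/3) = 164.5 — too small.
Try y = 5.27 m: A R^(2/3) = 212.6 — close enough.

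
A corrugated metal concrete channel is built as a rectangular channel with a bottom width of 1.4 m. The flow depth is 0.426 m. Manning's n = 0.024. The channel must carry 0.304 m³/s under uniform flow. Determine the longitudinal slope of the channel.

Flow area A = b·y = 1.4 × 0.426 = 0.5964 m². Wetted perimeter P = b + 2y = 1.4 + 2×0.426 = 2.252 m.
Hydraulic radius R = A/P = 0.5964/2.252 = 0.2648 m.
From Manning's equation, S = [nQ / (1 A R^(2/3))]² = [0.024 × 0.304 / (1 × 0.5964 × 0.2648^(2/3))]² = 0.00088.

S = 0.00088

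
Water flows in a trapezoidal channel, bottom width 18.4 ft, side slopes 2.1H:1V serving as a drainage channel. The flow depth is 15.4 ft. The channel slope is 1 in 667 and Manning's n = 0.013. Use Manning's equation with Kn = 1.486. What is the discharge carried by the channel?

Q = 14600 ft³/s

With bottom width b = 18.4 ft and side slope z = 2.1: A = (b + zy)y = (18.4 + 2.1×15.4)×15.4 = 781.4 ft²; P = b + 2y√(1+z²) = 18.4 + 2×15.4×2.326 = 90.04 ft.
Hydraulic radius R = A/P = 781.4/90.04 = 8.678 ft.
Manning's equation: Q = (1.486/n) A R^(2/3) S^(1/2) = (1.486/0.013) × 781.4 × 8.678^(2/3) × 0.001499^(1/2) = 14600 ft³/s.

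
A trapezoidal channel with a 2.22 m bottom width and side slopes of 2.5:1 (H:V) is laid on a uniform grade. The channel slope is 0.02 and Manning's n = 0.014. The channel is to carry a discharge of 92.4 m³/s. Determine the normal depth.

y_n = 1.58 m

Manning's equation rearranged: A R^(2/3) = nQ / (1·√S) = 0.014 × 92.4 / (√0.02) = 9.147.
At y = 1.09 m: A R^(2/3) = 4.112 — short.
At y = 1.79 m: A R^(2/3) = 12.07 — over.
At y = 1.58 m: A R^(2/3) = 9.146 — ≈ 9.147.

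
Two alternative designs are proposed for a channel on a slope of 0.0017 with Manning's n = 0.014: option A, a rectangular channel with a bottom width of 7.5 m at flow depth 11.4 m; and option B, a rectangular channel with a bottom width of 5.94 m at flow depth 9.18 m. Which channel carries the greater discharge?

Channel A: Flow area A = b·y = 7.5 × 11.4 = 85.5 m². Wetted perimeter P = b + 2y = 7.5 + 2×11.4 = 30.3 m. Hydraulic radius R = A/P = 85.5/30.3 = 2.822 m. Q_A = (1/0.014)·85.5·2.822^(2/3)·√0.0017 = 502.8 m³/s.
Channel B: Flow area A = b·y = 5.94 × 9.18 = 54.53 m². Wetted perimeter P = b + 2y = 5.94 + 2×9.18 = 24.3 m. Hydraulic radius R = A/P = 54.53/24.3 = 2.244 m. Q_B = (1/0.014)·54.53·2.244^(2/3)·√0.0017 = 275.3 m³/s.
Q_A = 502.8 m³/s vs Q_B = 275.3 m³/s, so channel A carries more.

channel A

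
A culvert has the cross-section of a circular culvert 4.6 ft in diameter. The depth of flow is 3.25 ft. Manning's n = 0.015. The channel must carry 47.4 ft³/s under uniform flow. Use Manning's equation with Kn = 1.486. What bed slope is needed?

S = 0.000958

For a circular section of diameter D = 4.6 ft at depth y = 3.25 ft, the central angle is θ = 2 arccos(1 − 2y/D) = 3.993 rad. Then A = (D²/8)(θ − sin θ) = 12.55 ft² and P = Dθ/2 = 9.184 ft.
Hydraulic radius R = A/P = 12.55/9.184 = 1.367 ft.
From Manning's equation, S = [nQ / (1.486 A R^(2/3))]² = [0.015 × 47.4 / (1.486 × 12.55 × 1.367^(2/3))]² = 0.000958.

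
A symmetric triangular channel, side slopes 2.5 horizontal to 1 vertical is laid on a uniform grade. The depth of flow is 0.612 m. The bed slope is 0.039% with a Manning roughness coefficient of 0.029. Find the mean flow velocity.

V = 0.294 m/s

For a triangular section with side slope z = 2.5: A = zy² = 2.5×0.612² = 0.9364 m²; P = 2y√(1+z²) = 2×0.612×2.693 = 3.296 m.
Hydraulic radius R = A/P = 0.9364/3.296 = 0.2841 m.
From Manning's equation, V = (1/n) R^(2/3) S^(1/2) = (1/0.029) × 0.2841^(2/3) × 0.00039^(1/2) = 0.294 m/s.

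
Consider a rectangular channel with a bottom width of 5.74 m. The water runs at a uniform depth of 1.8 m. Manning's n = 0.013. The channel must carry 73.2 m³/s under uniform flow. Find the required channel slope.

Flow area A = b·y = 5.74 × 1.8 = 10.33 m². Wetted perimeter P = b + 2y = 5.74 + 2×1.8 = 9.34 m.
Hydraulic radius R = A/P = 10.33/9.34 = 1.106 m.
From Manning's equation, S = [nQ / (1 A R^(2/3))]² = [0.013 × 73.2 / (1 × 10.33 × 1.106^(2/3))]² = 0.00741.

S = 0.00741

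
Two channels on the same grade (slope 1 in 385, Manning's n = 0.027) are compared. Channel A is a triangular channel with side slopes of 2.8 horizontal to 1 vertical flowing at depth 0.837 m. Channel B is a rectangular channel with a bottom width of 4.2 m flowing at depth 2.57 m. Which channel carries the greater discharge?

channel B

Channel A: For a triangular section with side slope z = 2.8: A = zy² = 2.8×0.837² = 1.962 m²; P = 2y√(1+z²) = 2×0.837×2.973 = 4.977 m. Hydraulic radius R = A/P = 1.962/4.977 = 0.3941 m. Q_A = (1/0.027)·1.962·0.3941^(2/3)·√0.002597 = 1.99 m³/s.
Channel B: Flow area A = b·y = 4.2 × 2.57 = 10.79 m². Wetted perimeter P = b + 2y = 4.2 + 2×2.57 = 9.34 m. Hydraulic radius R = A/P = 10.79/9.34 = 1.156 m. Q_B = (1/0.027)·10.79·1.156^(2/3)·√0.002597 = 22.44 m³/s.
Q_A = 1.99 m³/s vs Q_B = 22.44 m³/s, so channel B carries more.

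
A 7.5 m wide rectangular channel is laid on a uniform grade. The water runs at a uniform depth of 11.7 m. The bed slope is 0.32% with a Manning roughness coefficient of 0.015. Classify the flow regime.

subcritical

Flow area A = b·y = 7.5 × 11.7 = 87.75 m². Wetted perimeter P = b + 2y = 7.5 + 2×11.7 = 30.9 m.
Hydraulic radius R = A/P = 87.75/30.9 = 2.84 m.
V = (1/n) R^(2/3) √S = (1/0.015) × 2.84^(2/3) × √0.0032 = 7.563 m/s. Hydraulic depth D_h = A/T = 87.75/7.5 = 11.7 m.
Froude number Fr = V/√(g·D_h) = 7.563/√(9.81×11.7) = 0.706, which is less than 1, so the flow is subcritical.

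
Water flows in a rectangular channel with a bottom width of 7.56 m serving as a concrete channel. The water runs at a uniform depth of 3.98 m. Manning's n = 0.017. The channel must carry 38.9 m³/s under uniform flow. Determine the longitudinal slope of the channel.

S = 0.0002

Flow area A = b·y = 7.56 × 3.98 = 30.09 m². Wetted perimeter P = b + 2y = 7.56 + 2×3.98 = 15.52 m.
Hydraulic radius R = A/P = 30.09/15.52 = 1.939 m.
From Manning's equation, S = [nQ / (1 A R^(2/3))]² = [0.017 × 38.9 / (1 × 30.09 × 1.939^(2/3))]² = 0.0002.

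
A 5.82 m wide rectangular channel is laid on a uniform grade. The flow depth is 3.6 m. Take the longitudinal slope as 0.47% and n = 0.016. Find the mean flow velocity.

Flow area A = b·y = 5.82 × 3.6 = 20.95 m². Wetted perimeter P = b + 2y = 5.82 + 2×3.6 = 13.02 m.
Hydraulic radius R = A/P = 20.95/13.02 = 1.609 m.
From Manning's equation, V = (1/n) R^(2/3) S^(1/2) = (1/0.016) × 1.609^(2/3) × 0.0047^(1/2) = 5.88 m/s.

V = 5.88 m/s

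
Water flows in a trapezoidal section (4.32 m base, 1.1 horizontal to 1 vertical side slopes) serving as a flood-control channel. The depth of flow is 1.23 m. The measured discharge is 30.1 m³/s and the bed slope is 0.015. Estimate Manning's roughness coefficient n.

With bottom width b = 4.32 m and side slope z = 1.1: A = (b + zy)y = (4.32 + 1.1×1.23)×1.23 = 6.978 m²; P = b + 2y√(1+z²) = 4.32 + 2×1.23×1.487 = 7.977 m.
Hydraulic radius R = A/P = 6.978/7.977 = 0.8747 m.
Rearranging Manning's equation: n = (1/Q) A R^(2/3) S^(1/2) = (1/30.1) × 6.978 × 0.8747^(2/3) × √0.015 = 0.026.

n = 0.026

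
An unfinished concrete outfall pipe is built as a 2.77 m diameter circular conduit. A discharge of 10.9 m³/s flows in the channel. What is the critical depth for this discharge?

y_c = 1.46 m

At critical depth, Q² T / (g A³) = 1, i.e. A³/T = Q²/g = 10.9²/9.81 = 12.11.
Trying y = 1.67 m: A³/T = 20.19 — over.
Trying y = 1.01 m: A³/T = 2.943 — short.
Trying y = 1.46 m: A³/T = 12.08 — matches.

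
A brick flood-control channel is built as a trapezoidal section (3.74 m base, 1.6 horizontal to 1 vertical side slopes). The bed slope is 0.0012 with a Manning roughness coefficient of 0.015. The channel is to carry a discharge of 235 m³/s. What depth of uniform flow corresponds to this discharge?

y_n = 4.81 m

Manning's equation rearranged: A R^(2/3) = nQ / (1·√S) = 0.015 × 235 / (√0.0012) = 101.8.
Try y = 4.14 m: A R^(2/3) = 72.93 — short.
Try y = 5.43 m: A R^(2/3) = 133.6 — over.
Try y = 4.81 m: A R^(2/3) = 101.7 — ≈ 101.8.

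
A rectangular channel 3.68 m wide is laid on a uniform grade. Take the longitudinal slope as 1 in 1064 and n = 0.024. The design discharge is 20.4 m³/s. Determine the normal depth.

Manning's equation rearranged: A R^(2/3) = nQ / (1·√S) = 0.024 × 20.4 / (√0.0009398) = 15.97.
At y = 3.21 m: A R^(2/3) = 13.11 — too small.
At y = 4.33 m: A R^(2/3) = 18.9 — too large.
At y = 3.77 m: A R^(2/3) = 15.98 — close enough.

y_n = 3.77 m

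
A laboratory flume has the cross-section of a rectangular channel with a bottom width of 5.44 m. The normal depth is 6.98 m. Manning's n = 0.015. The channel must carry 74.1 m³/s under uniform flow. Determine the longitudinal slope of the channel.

Flow area A = b·y = 5.44 × 6.98 = 37.97 m². Wetted perimeter P = b + 2y = 5.44 + 2×6.98 = 19.4 m.
Hydraulic radius R = A/P = 37.97/19.4 = 1.957 m.
From Manning's equation, S = [nQ / (1 A R^(2/3))]² = [0.015 × 74.1 / (1 × 37.97 × 1.957^(2/3))]² = 0.00035.

S = 0.00035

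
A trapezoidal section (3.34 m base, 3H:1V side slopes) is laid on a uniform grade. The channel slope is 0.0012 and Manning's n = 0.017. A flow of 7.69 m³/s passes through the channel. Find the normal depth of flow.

y_n = 0.888 m

Manning's equation rearranged: A R^(2/3) = nQ / (1·√S) = 0.017 × 7.69 / (√0.0012) = 3.774.
At y = 0.725 m: A R^(2/3) = 2.534 — low.
At y = 1.03 m: A R^(2/3) = 5.082 — high.
At y = 0.888 m: A R^(2/3) = 3.773 — ≈ 3.774.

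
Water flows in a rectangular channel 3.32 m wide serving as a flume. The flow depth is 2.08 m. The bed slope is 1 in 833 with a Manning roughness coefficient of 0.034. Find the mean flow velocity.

V = 0.966 m/s

Flow area A = b·y = 3.32 × 2.08 = 6.906 m². Wetted perimeter P = b + 2y = 3.32 + 2×2.08 = 7.48 m.
Hydraulic radius R = A/P = 6.906/7.48 = 0.9232 m.
From Manning's equation, V = (1/n) R^(2/3) S^(1/2) = (1/0.034) × 0.9232^(2/3) × 0.0012^(1/2) = 0.966 m/s.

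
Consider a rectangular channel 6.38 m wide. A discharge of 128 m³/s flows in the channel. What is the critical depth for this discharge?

For a rectangular channel, critical depth y_c = (q²/g)^(1/3) where q = Q/b = 128/6.38 = 20.06 m²/s.
So y_c = (20.06²/9.81)^(1/3) = 3.45 m.

y_c = 3.45 m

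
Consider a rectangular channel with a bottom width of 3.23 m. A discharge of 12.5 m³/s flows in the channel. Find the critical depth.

For a rectangular channel, critical depth y_c = (q²/g)^(1/3) where q = Q/b = 12.5/3.23 = 3.87 m²/s.
So y_c = (3.87²/9.81)^(1/3) = 1.15 m.

y_c = 1.15 m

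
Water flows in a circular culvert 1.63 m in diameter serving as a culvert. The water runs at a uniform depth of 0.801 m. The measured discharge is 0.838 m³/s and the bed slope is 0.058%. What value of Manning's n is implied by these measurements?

n = 0.016

For a circular section of diameter D = 1.63 m at depth y = 0.801 m, the central angle is θ = 2 arccos(1 − 2y/D) = 3.107 rad. Then A = (D²/8)(θ − sin θ) = 1.021 m² and P = Dθ/2 = 2.532 m.
Hydraulic radius R = A/P = 1.021/2.532 = 0.403 m.
Rearranging Manning's equation: n = (1/Q) A R^(2/3) S^(1/2) = (1/0.838) × 1.021 × 0.403^(2/3) × √0.00058 = 0.016.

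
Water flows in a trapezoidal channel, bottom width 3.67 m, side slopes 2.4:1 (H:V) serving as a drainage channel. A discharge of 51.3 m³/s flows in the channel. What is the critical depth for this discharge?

y_c = 1.85 m

At critical depth, Q² T / (g A³) = 1, i.e. A³/T = Q²/g = 51.3²/9.81 = 268.3.
At y = 2.03 m: A³/T = 388.7 — high.
At y = 1.58 m: A³/T = 145.6 — low.
At y = 1.85 m: A³/T = 269.1 — close enough.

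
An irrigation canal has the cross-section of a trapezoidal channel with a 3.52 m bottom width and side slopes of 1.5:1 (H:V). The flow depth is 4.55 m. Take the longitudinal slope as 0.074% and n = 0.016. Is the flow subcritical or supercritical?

subcritical

With bottom width b = 3.52 m and side slope z = 1.5: A = (b + zy)y = (3.52 + 1.5×4.55)×4.55 = 47.07 m²; P = b + 2y√(1+z²) = 3.52 + 2×4.55×1.803 = 19.93 m.
Hydraulic radius R = A/P = 47.07/19.93 = 2.362 m.
V = (1/n) R^(2/3) √S = (1/0.016) × 2.362^(2/3) × √0.00074 = 3.016 m/s. Hydraulic depth D_h = A/T = 47.07/17.17 = 2.741 m.
Froude number Fr = V/√(g·D_h) = 3.016/√(9.81×2.741) = 0.582, which is less than 1, so the flow is subcritical.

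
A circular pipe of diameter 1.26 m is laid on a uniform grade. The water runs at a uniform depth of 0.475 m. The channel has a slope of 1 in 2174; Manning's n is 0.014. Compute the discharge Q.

For a circular section of diameter D = 1.26 m at depth y = 0.475 m, the central angle is θ = 2 arccos(1 − 2y/D) = 2.644 rad. Then A = (D²/8)(θ − sin θ) = 0.4301 m² and P = Dθ/2 = 1.666 m.
Hydraulic radius R = A/P = 0.4301/1.666 = 0.2582 m.
Manning's equation: Q = (1/n) A R^(2/3) S^(1/2) = (1/0.014) × 0.4301 × 0.2582^(2/3) × 0.00046^(1/2) = 0.267 m³/s.

Q = 0.267 m³/s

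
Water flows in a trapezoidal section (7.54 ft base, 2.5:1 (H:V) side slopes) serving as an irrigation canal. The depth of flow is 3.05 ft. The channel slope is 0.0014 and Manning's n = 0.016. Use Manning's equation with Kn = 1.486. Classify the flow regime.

With bottom width b = 7.54 ft and side slope z = 2.5: A = (b + zy)y = (7.54 + 2.5×3.05)×3.05 = 46.25 ft²; P = b + 2y√(1+z²) = 7.54 + 2×3.05×2.693 = 23.96 ft.
Hydraulic radius R = A/P = 46.25/23.96 = 1.93 ft.
V = (1.486/n) R^(2/3) √S = (1.486/0.016) × 1.93^(2/3) × √0.0014 = 5.387 ft/s. Hydraulic depth D_h = A/T = 46.25/22.79 = 2.03 ft.
Froude number Fr = V/√(g·D_h) = 5.387/√(32.2×2.03) = 0.666, which is less than 1, so the flow is subcritical.

subcritical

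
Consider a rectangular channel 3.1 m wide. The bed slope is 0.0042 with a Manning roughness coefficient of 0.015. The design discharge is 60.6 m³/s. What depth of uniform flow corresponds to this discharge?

y_n = 4.17 m

Manning's equation rearranged: A R^(2/3) = nQ / (1·√S) = 0.015 × 60.6 / (√0.0042) = 14.03.
Try y = 3.13 m: A R^(2/3) = 9.939 — low.
Try y = 4.17 m: A R^(2/3) = 14.02 — ≈ 14.03.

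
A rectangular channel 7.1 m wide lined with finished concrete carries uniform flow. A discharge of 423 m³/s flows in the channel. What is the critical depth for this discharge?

y_c = 7.13 m

For a rectangular channel, critical depth y_c = (q²/g)^(1/3) where q = Q/b = 423/7.1 = 59.58 m²/s.
So y_c = (59.58²/9.81)^(1/3) = 7.13 m.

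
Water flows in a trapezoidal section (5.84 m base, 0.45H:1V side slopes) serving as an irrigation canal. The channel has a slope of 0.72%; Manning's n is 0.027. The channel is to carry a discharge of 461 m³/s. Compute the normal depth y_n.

y_n = 7.49 m

Manning's equation rearranged: A R^(2/3) = nQ / (1·√S) = 0.027 × 461 / (√0.0072) = 146.7.
At y = 9.11 m: A R^(2/3) = 209 — too large.
At y = 6.02 m: A R^(2/3) = 99.85 — too small.
At y = 7.49 m: A R^(2/3) = 146.6 — matches.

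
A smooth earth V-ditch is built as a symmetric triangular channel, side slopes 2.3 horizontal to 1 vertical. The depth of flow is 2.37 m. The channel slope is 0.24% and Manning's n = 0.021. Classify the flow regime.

For a triangular section with side slope z = 2.3: A = zy² = 2.3×2.37² = 12.92 m²; P = 2y√(1+z²) = 2×2.37×2.508 = 11.89 m.
Hydraulic radius R = A/P = 12.92/11.89 = 1.087 m.
V = (1/n) R^(2/3) √S = (1/0.021) × 1.087^(2/3) × √0.0024 = 2.466 m/s. Hydraulic depth D_h = A/T = 12.92/10.9 = 1.185 m.
Froude number Fr = V/√(g·D_h) = 2.466/√(9.81×1.185) = 0.723, which is less than 1, so the flow is subcritical.

subcritical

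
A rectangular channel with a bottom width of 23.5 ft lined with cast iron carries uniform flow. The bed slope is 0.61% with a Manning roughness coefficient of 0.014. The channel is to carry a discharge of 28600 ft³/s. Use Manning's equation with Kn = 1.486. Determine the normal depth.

y_n = 34.5 ft

Manning's equation rearranged: A R^(2/3) = nQ / (1.486·√S) = 0.014 × 28600 / (1.486 × √0.0061) = 3450.
At y = 30.1 ft: A R^(2/3) = 2935 — short.
At y = 34.5 ft: A R^(2/3) = 3447 — close enough.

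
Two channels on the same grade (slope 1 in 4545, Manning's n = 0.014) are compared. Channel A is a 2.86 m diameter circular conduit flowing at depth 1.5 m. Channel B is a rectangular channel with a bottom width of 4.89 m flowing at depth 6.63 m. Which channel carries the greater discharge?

Channel A: For a circular section of diameter D = 2.86 m at depth y = 1.5 m, the central angle is θ = 2 arccos(1 − 2y/D) = 3.24 rad. Then A = (D²/8)(θ − sin θ) = 3.412 m² and P = Dθ/2 = 4.633 m. Hydraulic radius R = A/P = 3.412/4.633 = 0.7366 m. Q_A = (1/0.014)·3.412·0.7366^(2/3)·√0.00022 = 2.949 m³/s.
Channel B: Flow area A = b·y = 4.89 × 6.63 = 32.42 m². Wetted perimeter P = b + 2y = 4.89 + 2×6.63 = 18.15 m. Hydraulic radius R = A/P = 32.42/18.15 = 1.786 m. Q_B = (1/0.014)·32.42·1.786^(2/3)·√0.00022 = 50.57 m³/s.
Q_A = 2.949 m³/s vs Q_B = 50.57 m³/s, so channel B carries more.

channel B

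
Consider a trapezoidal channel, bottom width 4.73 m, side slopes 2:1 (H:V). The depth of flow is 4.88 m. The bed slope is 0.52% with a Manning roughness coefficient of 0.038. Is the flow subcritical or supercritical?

subcritical

With bottom width b = 4.73 m and side slope z = 2: A = (b + zy)y = (4.73 + 2×4.88)×4.88 = 70.71 m²; P = b + 2y√(1+z²) = 4.73 + 2×4.88×2.236 = 26.55 m.
Hydraulic radius R = A/P = 70.71/26.55 = 2.663 m.
V = (1/n) R^(2/3) √S = (1/0.038) × 2.663^(2/3) × √0.0052 = 3.646 m/s. Hydraulic depth D_h = A/T = 70.71/24.25 = 2.916 m.
Froude number Fr = V/√(g·D_h) = 3.646/√(9.81×2.916) = 0.682, which is less than 1, so the flow is subcritical.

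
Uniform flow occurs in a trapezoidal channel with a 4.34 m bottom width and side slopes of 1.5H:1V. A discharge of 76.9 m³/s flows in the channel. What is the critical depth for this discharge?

At critical depth, Q² T / (g A³) = 1, i.e. A³/T = Q²/g = 76.9²/9.81 = 602.8.
Trying y = 2.79 m: A³/T = 1059 — high.
Trying y = 1.83 m: A³/T = 221.7 — low.
Trying y = 2.4 m: A³/T = 599.6 — close enough.

y_c = 2.4 m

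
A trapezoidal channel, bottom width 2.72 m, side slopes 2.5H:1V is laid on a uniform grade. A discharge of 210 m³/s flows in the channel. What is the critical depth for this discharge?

At critical depth, Q² T / (g A³) = 1, i.e. A³/T = Q²/g = 210²/9.81 = 4495.
Trying y = 4.83 m: A³/T = 13580 — too large.
Trying y = 2.67 m: A³/T = 982.2 — too small.
Trying y = 3.78 m: A³/T = 4503 — close enough.

y_c = 3.78 m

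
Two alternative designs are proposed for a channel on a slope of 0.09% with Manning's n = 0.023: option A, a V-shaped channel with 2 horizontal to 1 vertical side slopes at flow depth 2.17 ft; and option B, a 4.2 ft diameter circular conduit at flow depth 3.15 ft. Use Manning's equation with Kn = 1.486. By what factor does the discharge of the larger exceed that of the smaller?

1.41

Channel A: For a triangular section with side slope z = 2: A = zy² = 2×2.17² = 9.418 ft²; P = 2y√(1+z²) = 2×2.17×2.236 = 9.705 ft. Hydraulic radius R = A/P = 9.418/9.705 = 0.9705 ft. Q_A = (1.486/0.023)·9.418·0.9705^(2/3)·√0.0009 = 17.89 ft³/s.
Channel B: For a circular section of diameter D = 4.2 ft at depth y = 3.15 ft, the central angle is θ = 2 arccos(1 − 2y/D) = 4.189 rad. Then A = (D²/8)(θ − sin θ) = 11.15 ft² and P = Dθ/2 = 8.796 ft. Hydraulic radius R = A/P = 11.15/8.796 = 1.267 ft. Q_B = (1.486/0.023)·11.15·1.267^(2/3)·√0.0009 = 25.3 ft³/s.
The larger discharge is 25.3 ft³/s and the smaller is 17.89 ft³/s; the ratio is 1.41.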